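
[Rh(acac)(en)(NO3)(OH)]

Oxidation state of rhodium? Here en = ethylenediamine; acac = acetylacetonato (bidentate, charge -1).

+3

No counter-ion: the bracketed complex is neutral.
Ligand charges: 1×en neutral; 1×acac = -1; 1×OH = -1; 1×NO3 = -1; sum -3.
Rh + (-3) = 0 ⇒ Rh is +3.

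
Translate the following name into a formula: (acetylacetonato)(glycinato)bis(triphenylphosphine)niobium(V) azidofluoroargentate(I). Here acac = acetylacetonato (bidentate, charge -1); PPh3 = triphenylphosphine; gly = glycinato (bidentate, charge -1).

Cation [Nb…]: ligand charges -2, Nb(V) ⇒ ion charge 3+.
Anion [Ag…]: ligand charges -2, Ag(I) ⇒ ion charge 1−.

[Nb(acac)(gly)(PPh3)2][AgF(N3)]3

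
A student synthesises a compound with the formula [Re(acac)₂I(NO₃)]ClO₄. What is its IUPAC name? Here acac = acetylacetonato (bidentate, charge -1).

bis(acetylacetonato)iodonitratorhenium(V) perchlorate

The 1 perchlorate counter-ion carries a total charge of -1, so each complex ion is 1+.
Ligand charges: 1×iodo (-1 each), 1×nitrato (-1 each), 2×acetylacetonato (-1 each); total -4. So Re + (-4) = 1+, giving Re = +5.
Ligands are named alphabetically: acetylacetonato before iodo before nitrato.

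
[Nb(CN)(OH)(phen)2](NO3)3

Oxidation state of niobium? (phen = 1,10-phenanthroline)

+5

3 nitrate outside the brackets (-1 each) → the complex ion is 3+.
Ligand charges: 1×CN = -1; 2×phen neutral; 1×OH = -1; sum -2.
Nb + (-2) = 3+ ⇒ Nb is +5.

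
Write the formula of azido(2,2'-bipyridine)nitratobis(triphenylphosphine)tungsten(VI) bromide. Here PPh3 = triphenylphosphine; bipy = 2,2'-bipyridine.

[W(bipy)(N3)(NO3)(PPh3)2]Br4

Ligands: 1 nitrato (NO3, -1), 1 azido (N3, -1), 2 triphenylphosphine (PPh3, neutral), 1 2,2'-bipyridine (bipy, neutral). Ligand charge sum = -2.
Charge balance with bromide (-1) requires 1 complex ion per 4 bromide.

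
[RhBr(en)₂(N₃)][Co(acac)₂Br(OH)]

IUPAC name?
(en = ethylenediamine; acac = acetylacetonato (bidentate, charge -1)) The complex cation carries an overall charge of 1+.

azidobromobis(ethylenediamine)rhodium(III) bis(acetylacetonato)bromohydroxocobaltate(III)

Both ions are complex: the cation is named first with the plain metal name, the anion second with the -ate form; each ion's ligands are alphabetised independently.
The complex cation is given as 1+; its ligand charges sum to -2, so Rh = +3.
A 1:1 salt means the anion carries the equal and opposite charge, 1−.
Anion: ligand charges sum to -4; for the ion to be 1−, Co = +3.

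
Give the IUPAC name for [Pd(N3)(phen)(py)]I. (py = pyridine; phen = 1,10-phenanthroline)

The 1 iodide counter-ion carries a total charge of -1, so each complex ion is 1+.
Ligand charges: 1×pyridine (neutral), 1×azido (-1 each), 1×1,10-phenanthroline (neutral); total -1. So Pd + (-1) = 1+, giving Pd = +2.
Ligands are named alphabetically: azido before phenanthroline before pyridine.

azido(1,10-phenanthroline)(pyridine)palladium(II) iodide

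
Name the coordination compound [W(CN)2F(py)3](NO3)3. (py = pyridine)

The 3 nitrate counter-ions carry a total charge of -3, so each complex ion is 3+.
Ligand charges: 1×fluoro (-1 each), 3×pyridine (neutral), 2×cyano (-1 each); total -3. So W + (-3) = 3+, giving W = +6.
Ligands are named alphabetically: cyano before fluoro before pyridine.

dicyanofluorotris(pyridine)tungsten(VI) nitrate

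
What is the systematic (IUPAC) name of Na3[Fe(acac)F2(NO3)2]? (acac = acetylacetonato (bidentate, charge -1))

The 3 sodium counter-ions carry a total charge of +3, so each complex ion is 3−.
Ligand charges: 1×acetylacetonato (-1 each), 2×nitrato (-1 each), 2×fluoro (-1 each); total -5. So Fe + (-5) = 3−, giving Fe = +2.
The complex ion is anionic, so iron takes the -ate form ferrate(II).

sodium (acetylacetonato)difluorodinitratoferrate(II)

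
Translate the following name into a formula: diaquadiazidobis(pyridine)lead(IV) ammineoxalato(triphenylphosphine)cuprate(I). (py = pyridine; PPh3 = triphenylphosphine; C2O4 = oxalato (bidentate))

[Pb(H2O)2(N3)2(py)2][Cu(C2O4)(NH3)(PPh3)]2

Cation [Pb…]: ligand charges -2, Pb(IV) ⇒ ion charge 2+.
Anion [Cu…]: ligand charges -2, Cu(I) ⇒ ion charge 1−.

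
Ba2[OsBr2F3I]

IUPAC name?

The 2 barium counter-ions carry a total charge of +4, so each complex ion is 4−.
Ligand charges: 1×iodo (-1 each), 2×bromo (-1 each), 3×fluoro (-1 each); total -6. So Os + (-6) = 4−, giving Os = +2.
The complex ion is anionic, so osmium takes the -ate form osmate(II).

barium dibromotrifluoroiodoosmate(II)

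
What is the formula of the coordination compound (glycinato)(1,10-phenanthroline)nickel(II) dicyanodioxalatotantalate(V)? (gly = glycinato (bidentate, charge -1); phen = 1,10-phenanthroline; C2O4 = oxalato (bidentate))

Cation [Ni…]: ligand charges -1, Ni(II) ⇒ ion charge 1+.
Anion [Ta…]: ligand charges -6, Ta(V) ⇒ ion charge 1−.
One 1+ cation balances one 1− anion.

[Ni(gly)(phen)][Ta(C2O4)2(CN)2]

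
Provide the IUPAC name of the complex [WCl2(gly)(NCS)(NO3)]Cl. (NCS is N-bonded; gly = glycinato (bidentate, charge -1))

The 1 chloride counter-ion carries a total charge of -1, so each complex ion is 1+.
Ligand charges: 1×nitrato (-1 each), 2×chloro (-1 each), 1×isothiocyanato (-1 each), 1×glycinato (-1 each); total -5. So W + (-5) = 1+, giving W = +6.
Ligands are named alphabetically: chloro before glycinato before isothiocyanato before nitrato.

dichloro(glycinato)isothiocyanatonitratotungsten(VI) chloride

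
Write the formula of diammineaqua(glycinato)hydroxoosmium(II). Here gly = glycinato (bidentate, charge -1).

Ligands: 2 ammine (NH3, neutral), 1 aqua (H2O, neutral), 1 glycinato (gly, -1), 1 hydroxo (OH, -1). Ligand charge sum = -2.
With Os in oxidation state +2, the complex ion is [Os...].

[Os(gly)(H2O)(NH3)2(OH)]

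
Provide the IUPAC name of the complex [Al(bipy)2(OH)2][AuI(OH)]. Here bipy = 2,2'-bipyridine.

Both ions are complex: the cation is named first with the plain metal name, the anion second with the -ate form; each ion's ligands are alphabetised independently.
Aluminium is always +3 in its complexes; the cation's ligand charges sum to -2, so the complex cation is 1+.
A 1:1 salt means the anion carries the equal and opposite charge, 1−.
Anion: ligand charges sum to -2; for the ion to be 1−, Au = +1.

bis(2,2'-bipyridine)dihydroxoaluminium(III) hydroxoiodoaurate(I)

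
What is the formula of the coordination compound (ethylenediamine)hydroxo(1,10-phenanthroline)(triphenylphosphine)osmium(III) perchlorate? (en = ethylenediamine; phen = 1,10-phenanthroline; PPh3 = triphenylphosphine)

[Os(en)(OH)(phen)(PPh3)](ClO4)2

Ligands: 1 ethylenediamine (en, neutral), 1 hydroxo (OH, -1), 1 1,10-phenanthroline (phen, neutral), 1 triphenylphosphine (PPh3, neutral). Ligand charge sum = -1.
With Os in oxidation state +3, the complex ion is [Os...]^2+.
Charge balance with perchlorate (-1) requires 1 complex ion per 2 perchlorate.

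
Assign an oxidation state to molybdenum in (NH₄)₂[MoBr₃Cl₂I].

2 ammonium outside the brackets (+1 each) → the complex ion is 2−.
Ligand charges: 1×I = -1; 2×Cl = -2; 3×Br = -3; sum -6.
Mo + (-6) = 2− ⇒ Mo is +4.

+4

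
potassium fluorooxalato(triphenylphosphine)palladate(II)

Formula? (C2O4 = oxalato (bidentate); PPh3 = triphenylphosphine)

K[Pd(C2O4)F(PPh3)]

Ligands: 1 oxalato (C2O4, -2), 1 triphenylphosphine (PPh3, neutral), 1 fluoro (F, -1). Ligand charge sum = -3.
With Pd in oxidation state +2, the complex ion is [Pd...]^1−.
Charge balance with potassium (+1) requires 1 complex ion per 1 potassium.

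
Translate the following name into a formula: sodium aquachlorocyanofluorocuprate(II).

Ligands: 1 cyano (CN, -1), 1 fluoro (F, -1), 1 aqua (H2O, neutral), 1 chloro (Cl, -1). Ligand charge sum = -3.
With Cu in oxidation state +2, the complex ion is [Cu...]^1−.
Charge balance with sodium (+1) requires 1 complex ion per 1 sodium.

Na[CuCl(CN)F(H2O)]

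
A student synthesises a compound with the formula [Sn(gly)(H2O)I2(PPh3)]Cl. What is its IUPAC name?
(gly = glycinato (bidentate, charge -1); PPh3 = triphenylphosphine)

The 1 chloride counter-ion carries a total charge of -1, so each complex ion is 1+.
Ligand charges: 1×aqua (neutral), 1×glycinato (-1 each), 1×triphenylphosphine (neutral), 2×iodo (-1 each); total -3. So Sn + (-3) = 1+, giving Sn = +4.
Ligands are named alphabetically: aqua before glycinato before iodo before triphenylphosphine.

aqua(glycinato)diiodo(triphenylphosphine)tin(IV) chloride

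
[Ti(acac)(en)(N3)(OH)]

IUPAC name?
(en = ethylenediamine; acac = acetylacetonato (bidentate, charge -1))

(acetylacetonato)azido(ethylenediamine)hydroxotitanium(III)

There is no counter-ion, so the complex is neutral overall.
Ligand charges: 1×ethylenediamine (neutral), 1×acetylacetonato (-1 each), 1×azido (-1 each), 1×hydroxo (-1 each); total -3. So Ti + (-3) = 0, giving Ti = +3.
Ligands are named alphabetically: acetylacetonato before azido before ethylenediamine before hydroxo.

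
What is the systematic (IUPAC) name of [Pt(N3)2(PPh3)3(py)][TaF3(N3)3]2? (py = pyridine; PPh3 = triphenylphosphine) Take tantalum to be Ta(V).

diazido(pyridine)tris(triphenylphosphine)platinum(IV) triazidotrifluorotantalate(V)

Ta is given as +5; the anion's ligand charges sum to -6, so the complex anion is 1−.
With 2 anions per cation, the cation must be 2×1 = 2+.
Cation: ligand charges sum to -2; for the ion to be 2+, Pt = +4.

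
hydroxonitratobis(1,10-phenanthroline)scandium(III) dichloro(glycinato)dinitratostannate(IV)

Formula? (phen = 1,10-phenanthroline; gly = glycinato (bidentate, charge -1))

Cation [Sc…]: ligand charges -2, Sc(III) ⇒ ion charge 1+.
Anion [Sn…]: ligand charges -5, Sn(IV) ⇒ ion charge 1−.
One 1+ cation balances one 1− anion.

[Sc(NO3)(OH)(phen)2][SnCl2(gly)(NO3)2]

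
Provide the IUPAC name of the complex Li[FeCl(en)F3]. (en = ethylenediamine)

The 1 lithium counter-ion carries a total charge of +1, so each complex ion is 1−.
Ligand charges: 3×fluoro (-1 each), 1×ethylenediamine (neutral), 1×chloro (-1 each); total -4. So Fe + (-4) = 1−, giving Fe = +3.
Ligands are named alphabetically: chloro before ethylenediamine before fluoro.
The complex ion is anionic, so iron takes the -ate form ferrate(III).

lithium chloro(ethylenediamine)trifluoroferrate(III)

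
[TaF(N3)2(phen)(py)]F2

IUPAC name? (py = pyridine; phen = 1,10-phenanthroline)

The 2 fluoride counter-ions carry a total charge of -2, so each complex ion is 2+.
Ligand charges: 2×azido (-1 each), 1×fluoro (-1 each), 1×pyridine (neutral), 1×1,10-phenanthroline (neutral); total -3. So Ta + (-3) = 2+, giving Ta = +5.
Ligands are named alphabetically: azido before fluoro before phenanthroline before pyridine.

diazidofluoro(1,10-phenanthroline)(pyridine)tantalum(V) fluoride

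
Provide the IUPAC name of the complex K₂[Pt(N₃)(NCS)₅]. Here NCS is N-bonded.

The 2 potassium counter-ions carry a total charge of +2, so each complex ion is 2−.
Ligand charges: 5×isothiocyanato (-1 each), 1×azido (-1 each); total -6. So Pt + (-6) = 2−, giving Pt = +4.
Ligands are named alphabetically: azido before isothiocyanato.
The complex ion is anionic, so platinum takes the -ate form platinate(IV).

potassium azidopentaisothiocyanatoplatinate(IV)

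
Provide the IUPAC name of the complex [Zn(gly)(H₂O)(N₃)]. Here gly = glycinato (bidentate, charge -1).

aquaazido(glycinato)zinc(II)

There is no counter-ion, so the complex is neutral overall.
Ligand charges: 1×azido (-1 each), 1×aqua (neutral), 1×glycinato (-1 each); total -2. So Zn + (-2) = 0, giving Zn = +2.
Ligands are named alphabetically: aqua before azido before glycinato.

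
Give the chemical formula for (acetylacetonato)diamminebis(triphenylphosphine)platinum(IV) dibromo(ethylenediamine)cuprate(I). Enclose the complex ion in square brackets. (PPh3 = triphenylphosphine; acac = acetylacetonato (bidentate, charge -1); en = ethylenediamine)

[Pt(acac)(NH3)2(PPh3)2][CuBr2(en)]3

Cation [Pt…]: ligand charges -1, Pt(IV) ⇒ ion charge 3+.
Anion [Cu…]: ligand charges -2, Cu(I) ⇒ ion charge 1−.
One 3+ cation requires 3 of the 1− anion.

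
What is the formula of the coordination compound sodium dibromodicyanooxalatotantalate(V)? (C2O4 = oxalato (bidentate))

Ligands: 1 oxalato (C2O4, -2), 2 bromo (Br, -1), 2 cyano (CN, -1). Ligand charge sum = -6.
With Ta in oxidation state +5, the complex ion is [Ta...]^1−.
Charge balance with sodium (+1) requires 1 complex ion per 1 sodium.

Na[TaBr2(C2O4)(CN)2]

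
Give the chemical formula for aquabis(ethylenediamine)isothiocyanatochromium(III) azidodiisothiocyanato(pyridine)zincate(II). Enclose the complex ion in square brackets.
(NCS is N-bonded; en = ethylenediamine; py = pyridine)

Cation [Cr…]: ligand charges -1, Cr(III) ⇒ ion charge 2+.
Anion [Zn…]: ligand charges -3, Zn(II) ⇒ ion charge 1−.

[Cr(en)2(H2O)(NCS)][Zn(N3)(NCS)2(py)]2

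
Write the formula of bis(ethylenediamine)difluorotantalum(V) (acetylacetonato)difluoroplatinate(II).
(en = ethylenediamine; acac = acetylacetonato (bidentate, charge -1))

[Ta(en)2F2][Pt(acac)F2]3

Cation [Ta…]: ligand charges -2, Ta(V) ⇒ ion charge 3+.
Anion [Pt…]: ligand charges -3, Pt(II) ⇒ ion charge 1−.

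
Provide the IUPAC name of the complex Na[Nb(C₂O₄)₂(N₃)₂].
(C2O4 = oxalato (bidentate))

The 1 sodium counter-ion carries a total charge of +1, so each complex ion is 1−.
Ligand charges: 2×azido (-1 each), 2×oxalato (-2 each); total -6. So Nb + (-6) = 1−, giving Nb = +5.
Ligands are named alphabetically: azido before oxalato.
The complex ion is anionic, so niobium takes the -ate form niobate(V).

sodium diazidodioxalatoniobate(V)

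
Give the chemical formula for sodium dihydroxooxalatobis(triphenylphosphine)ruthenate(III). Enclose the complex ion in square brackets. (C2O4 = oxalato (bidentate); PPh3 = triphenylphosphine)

Na[Ru(C2O4)(OH)2(PPh3)2]

Ligands: 1 oxalato (C2O4, -2), 2 triphenylphosphine (PPh3, neutral), 2 hydroxo (OH, -1). Ligand charge sum = -4.
Charge balance with sodium (+1) requires 1 complex ion per 1 sodium.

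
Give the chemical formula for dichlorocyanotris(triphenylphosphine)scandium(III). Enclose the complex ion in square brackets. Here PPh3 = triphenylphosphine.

[ScCl2(CN)(PPh3)3]

Ligands: 1 cyano (CN, -1), 3 triphenylphosphine (PPh3, neutral), 2 chloro (Cl, -1). Ligand charge sum = -3.
With Sc in oxidation state +3, the complex ion is [Sc...].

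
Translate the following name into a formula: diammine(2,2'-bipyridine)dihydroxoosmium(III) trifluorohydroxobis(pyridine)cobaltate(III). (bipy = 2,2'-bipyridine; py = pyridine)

[Os(bipy)(NH3)2(OH)2][CoF3(OH)(py)2]

Cation [Os…]: ligand charges -2, Os(III) ⇒ ion charge 1+.
Anion [Co…]: ligand charges -4, Co(III) ⇒ ion charge 1−.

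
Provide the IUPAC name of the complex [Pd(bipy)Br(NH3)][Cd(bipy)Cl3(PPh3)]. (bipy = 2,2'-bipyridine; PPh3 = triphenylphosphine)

Both ions are complex: the cation is named first with the plain metal name, the anion second with the -ate form; each ion's ligands are alphabetised independently.
Cadmium is always +2 in its complexes; the anion's ligand charges sum to -3, so the complex anion is 1−.
A 1:1 salt means the cation carries the equal and opposite charge, 1+.
Cation: ligand charges sum to -1; for the ion to be 1+, Pd = +2.

ammine(2,2'-bipyridine)bromopalladium(II) (2,2'-bipyridine)trichloro(triphenylphosphine)cadmate(II)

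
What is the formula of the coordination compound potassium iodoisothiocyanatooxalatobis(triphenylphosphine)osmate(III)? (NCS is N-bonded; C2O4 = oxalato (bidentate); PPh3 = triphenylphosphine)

K[Os(C2O4)I(NCS)(PPh3)2]

Ligands: 1 isothiocyanato (NCS, -1), 1 oxalato (C2O4, -2), 2 triphenylphosphine (PPh3, neutral), 1 iodo (I, -1). Ligand charge sum = -4.
Charge balance with potassium (+1) requires 1 complex ion per 1 potassium.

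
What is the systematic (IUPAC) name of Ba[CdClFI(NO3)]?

barium chlorofluoroiodonitratocadmate(II)

The 1 barium counter-ion carries a total charge of +2, so each complex ion is 2−.
Ligand charges: 1×iodo (-1 each), 1×nitrato (-1 each), 1×fluoro (-1 each), 1×chloro (-1 each); total -4. So Cd + (-4) = 2−, giving Cd = +2.
Ligands are named alphabetically: chloro before fluoro before iodo before nitrato.
The complex ion is anionic, so cadmium takes the -ate form cadmate(II).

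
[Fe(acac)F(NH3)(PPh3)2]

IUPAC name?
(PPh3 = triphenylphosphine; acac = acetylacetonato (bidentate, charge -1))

(acetylacetonato)amminefluorobis(triphenylphosphine)iron(II)

There is no counter-ion, so the complex is neutral overall.
Ligand charges: 1×ammine (neutral), 2×triphenylphosphine (neutral), 1×fluoro (-1 each), 1×acetylacetonato (-1 each); total -2. So Fe + (-2) = 0, giving Fe = +2.
Ligands are named alphabetically: acetylacetonato before ammine before fluoro before triphenylphosphine.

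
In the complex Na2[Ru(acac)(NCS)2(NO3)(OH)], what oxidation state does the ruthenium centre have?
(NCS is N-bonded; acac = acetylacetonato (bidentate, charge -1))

2 sodium outside the brackets (+1 each) → the complex ion is 2−.
Ligand charges: 1×OH = -1; 2×NCS = -2; 1×NO3 = -1; 1×acac = -1; sum -5.
Ru + (-5) = 2− ⇒ Ru is +3.

+3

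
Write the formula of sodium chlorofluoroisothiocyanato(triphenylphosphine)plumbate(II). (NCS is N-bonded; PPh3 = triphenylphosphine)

Na[PbClF(NCS)(PPh3)]

Ligands: 1 isothiocyanato (NCS, -1), 1 chloro (Cl, -1), 1 triphenylphosphine (PPh3, neutral), 1 fluoro (F, -1). Ligand charge sum = -3.
With Pb in oxidation state +2, the complex ion is [Pb...]^1−.
Charge balance with sodium (+1) requires 1 complex ion per 1 sodium.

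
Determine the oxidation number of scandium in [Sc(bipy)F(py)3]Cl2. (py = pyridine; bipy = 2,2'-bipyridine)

+3

2 chloride outside the brackets (-1 each) → the complex ion is 2+.
Ligand charges: 3×py neutral; 1×bipy neutral; 1×F = -1; sum -1.
Sc + (-1) = 2+ ⇒ Sc is +3.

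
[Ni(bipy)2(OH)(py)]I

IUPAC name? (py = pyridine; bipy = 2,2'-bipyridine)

The 1 iodide counter-ion carries a total charge of -1, so each complex ion is 1+.
Ligand charges: 1×pyridine (neutral), 2×2,2'-bipyridine (neutral), 1×hydroxo (-1 each); total -1. So Ni + (-1) = 1+, giving Ni = +2.
Ligands are named alphabetically: bipyridine before hydroxo before pyridine.

bis(2,2'-bipyridine)hydroxo(pyridine)nickel(II) iodide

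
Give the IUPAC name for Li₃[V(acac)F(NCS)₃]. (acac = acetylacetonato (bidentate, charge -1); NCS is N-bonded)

lithium (acetylacetonato)fluorotriisothiocyanatovanadate(II)

The 3 lithium counter-ions carry a total charge of +3, so each complex ion is 3−.
Ligand charges: 1×fluoro (-1 each), 1×acetylacetonato (-1 each), 3×isothiocyanato (-1 each); total -5. So V + (-5) = 3−, giving V = +2.
The complex ion is anionic, so vanadium takes the -ate form vanadate(II).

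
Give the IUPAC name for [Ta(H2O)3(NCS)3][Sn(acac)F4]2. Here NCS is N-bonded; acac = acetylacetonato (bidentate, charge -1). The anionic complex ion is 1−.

The complex anion is given as 1−; its ligand charges sum to -5, so Sn = +4.
With 2 anions per cation, the cation must be 2×1 = 2+.
Cation: ligand charges sum to -3; for the ion to be 2+, Ta = +5.

triaquatriisothiocyanatotantalum(V) (acetylacetonato)tetrafluorostannate(IV)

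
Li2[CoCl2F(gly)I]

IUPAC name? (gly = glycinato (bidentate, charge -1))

lithium dichlorofluoro(glycinato)iodocobaltate(III)

The 2 lithium counter-ions carry a total charge of +2, so each complex ion is 2−.
Ligand charges: 1×glycinato (-1 each), 1×fluoro (-1 each), 2×chloro (-1 each), 1×iodo (-1 each); total -5. So Co + (-5) = 2−, giving Co = +3.
The complex ion is anionic, so cobalt takes the -ate form cobaltate(III).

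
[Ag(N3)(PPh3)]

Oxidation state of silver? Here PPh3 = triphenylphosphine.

+1

No counter-ion: the bracketed complex is neutral.
Ligand charges: 1×PPh3 neutral; 1×N3 = -1; sum -1.
Ag + (-1) = 0 ⇒ Ag is +1.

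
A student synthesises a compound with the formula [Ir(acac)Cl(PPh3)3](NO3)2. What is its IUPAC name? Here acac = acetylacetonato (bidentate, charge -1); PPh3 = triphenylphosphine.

The 2 nitrate counter-ions carry a total charge of -2, so each complex ion is 2+.
Ligand charges: 1×chloro (-1 each), 1×acetylacetonato (-1 each), 3×triphenylphosphine (neutral); total -2. So Ir + (-2) = 2+, giving Ir = +4.
Ligands are named alphabetically: acetylacetonato before chloro before triphenylphosphine.

(acetylacetonato)chlorotris(triphenylphosphine)iridium(IV) nitrate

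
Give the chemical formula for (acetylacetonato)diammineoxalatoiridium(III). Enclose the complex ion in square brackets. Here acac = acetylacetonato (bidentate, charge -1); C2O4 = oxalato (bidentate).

[Ir(acac)(C2O4)(NH3)2]

Ligands: 1 acetylacetonato (acac, -1), 2 ammine (NH3, neutral), 1 oxalato (C2O4, -2). Ligand charge sum = -3.
With Ir in oxidation state +3, the complex ion is [Ir...].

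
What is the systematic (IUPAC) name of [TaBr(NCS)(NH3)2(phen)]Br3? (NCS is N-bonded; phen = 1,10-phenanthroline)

The 3 bromide counter-ions carry a total charge of -3, so each complex ion is 3+.
Ligand charges: 2×ammine (neutral), 1×bromo (-1 each), 1×isothiocyanato (-1 each), 1×1,10-phenanthroline (neutral); total -2. So Ta + (-2) = 3+, giving Ta = +5.
Ligands are named alphabetically: ammine before bromo before isothiocyanato before phenanthroline.

diamminebromoisothiocyanato(1,10-phenanthroline)tantalum(V) bromide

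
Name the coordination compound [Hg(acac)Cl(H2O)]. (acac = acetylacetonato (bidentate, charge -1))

(acetylacetonato)aquachloromercury(II)

There is no counter-ion, so the complex is neutral overall.
Ligand charges: 1×aqua (neutral), 1×acetylacetonato (-1 each), 1×chloro (-1 each); total -2. So Hg + (-2) = 0, giving Hg = +2.
Ligands are named alphabetically: acetylacetonato before aqua before chloro.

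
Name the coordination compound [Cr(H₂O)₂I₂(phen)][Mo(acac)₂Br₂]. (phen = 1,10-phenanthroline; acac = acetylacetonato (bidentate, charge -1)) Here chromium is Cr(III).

Cr is given as +3; the cation's ligand charges sum to -2, so the complex cation is 1+.
A 1:1 salt means the anion carries the equal and opposite charge, 1−.
Anion: ligand charges sum to -4; for the ion to be 1−, Mo = +3.

diaquadiiodo(1,10-phenanthroline)chromium(III) bis(acetylacetonato)dibromomolybdate(III)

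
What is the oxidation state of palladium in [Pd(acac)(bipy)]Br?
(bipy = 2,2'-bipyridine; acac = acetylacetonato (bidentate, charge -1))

1 bromide outside the brackets (-1 each) → the complex ion is 1+.
Ligand charges: 1×bipy neutral; 1×acac = -1; sum -1.
Pd + (-1) = 1+ ⇒ Pd is +2.

+2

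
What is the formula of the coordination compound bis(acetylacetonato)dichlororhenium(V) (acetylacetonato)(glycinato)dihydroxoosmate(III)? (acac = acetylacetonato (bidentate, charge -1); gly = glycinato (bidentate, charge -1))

[Re(acac)2Cl2][Os(acac)(gly)(OH)2]

Cation [Re…]: ligand charges -4, Re(V) ⇒ ion charge 1+.
Anion [Os…]: ligand charges -4, Os(III) ⇒ ion charge 1−.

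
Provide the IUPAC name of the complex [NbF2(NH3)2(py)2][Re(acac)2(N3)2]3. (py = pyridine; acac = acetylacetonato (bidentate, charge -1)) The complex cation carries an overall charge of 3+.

Both ions are complex: the cation is named first with the plain metal name, the anion second with the -ate form; each ion's ligands are alphabetised independently.
The complex cation is given as 3+; its ligand charges sum to -2, so Nb = +5.
With 3 anions per cation, each anion must be 3/3 = 1−.
Anion: ligand charges sum to -4; for the ion to be 1−, Re = +3.

diamminedifluorobis(pyridine)niobium(V) bis(acetylacetonato)diazidorhenate(III)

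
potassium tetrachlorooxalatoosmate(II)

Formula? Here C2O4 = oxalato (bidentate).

Ligands: 4 chloro (Cl, -1), 1 oxalato (C2O4, -2). Ligand charge sum = -6.
With Os in oxidation state +2, the complex ion is [Os...]^4−.
Charge balance with potassium (+1) requires 1 complex ion per 4 potassium.

K4[Os(C2O4)Cl4]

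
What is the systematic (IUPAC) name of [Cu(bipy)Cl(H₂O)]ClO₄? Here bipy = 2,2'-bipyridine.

aqua(2,2'-bipyridine)chlorocopper(II) perchlorate

The 1 perchlorate counter-ion carries a total charge of -1, so each complex ion is 1+.
Ligand charges: 1×aqua (neutral), 1×chloro (-1 each), 1×2,2'-bipyridine (neutral); total -1. So Cu + (-1) = 1+, giving Cu = +2.
Ligands are named alphabetically: aqua before bipyridine before chloro.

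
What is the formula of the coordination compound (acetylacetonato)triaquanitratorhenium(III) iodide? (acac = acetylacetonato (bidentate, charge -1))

Ligands: 3 aqua (H2O, neutral), 1 nitrato (NO3, -1), 1 acetylacetonato (acac, -1). Ligand charge sum = -2.
Charge balance with iodide (-1) requires 1 complex ion per 1 iodide.

[Re(acac)(H2O)3(NO3)]I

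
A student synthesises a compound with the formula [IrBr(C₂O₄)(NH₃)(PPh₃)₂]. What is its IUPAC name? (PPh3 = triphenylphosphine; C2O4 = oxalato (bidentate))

amminebromooxalatobis(triphenylphosphine)iridium(III)

There is no counter-ion, so the complex is neutral overall.
Ligand charges: 2×triphenylphosphine (neutral), 1×oxalato (-2 each), 1×bromo (-1 each), 1×ammine (neutral); total -3. So Ir + (-3) = 0, giving Ir = +3.
Ligands are named alphabetically: ammine before bromo before oxalato before triphenylphosphine.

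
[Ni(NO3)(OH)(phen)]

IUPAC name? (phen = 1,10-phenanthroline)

hydroxonitrato(1,10-phenanthroline)nickel(II)

There is no counter-ion, so the complex is neutral overall.
Ligand charges: 1×1,10-phenanthroline (neutral), 1×hydroxo (-1 each), 1×nitrato (-1 each); total -2. So Ni + (-2) = 0, giving Ni = +2.
Ligands are named alphabetically: hydroxo before nitrato before phenanthroline.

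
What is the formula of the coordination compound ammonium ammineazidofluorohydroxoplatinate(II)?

NH4[PtF(N3)(NH3)(OH)]

Ligands: 1 azido (N3, -1), 1 hydroxo (OH, -1), 1 fluoro (F, -1), 1 ammine (NH3, neutral). Ligand charge sum = -3.
Charge balance with ammonium (+1) requires 1 complex ion per 1 ammonium.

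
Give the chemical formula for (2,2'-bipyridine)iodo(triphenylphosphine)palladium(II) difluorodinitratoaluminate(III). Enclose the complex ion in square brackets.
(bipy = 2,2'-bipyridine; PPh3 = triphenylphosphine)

Cation [Pd…]: ligand charges -1, Pd(II) ⇒ ion charge 1+.
Anion [Al…]: ligand charges -4, Al(III) ⇒ ion charge 1−.
One 1+ cation balances one 1− anion.

[Pd(bipy)I(PPh3)][AlF2(NO3)2]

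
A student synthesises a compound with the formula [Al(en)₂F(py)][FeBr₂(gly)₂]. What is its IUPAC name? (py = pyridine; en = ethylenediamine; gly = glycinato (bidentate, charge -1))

bis(ethylenediamine)fluoro(pyridine)aluminium(III) dibromobis(glycinato)ferrate(II)

Both ions are complex: the cation is named first with the plain metal name, the anion second with the -ate form; each ion's ligands are alphabetised independently.
Aluminium is always +3 in its complexes; the cation's ligand charges sum to -1, so the complex cation is 2+.
A 1:1 salt means the anion carries the equal and opposite charge, 2−.
Anion: ligand charges sum to -4; for the ion to be 2−, Fe = +2.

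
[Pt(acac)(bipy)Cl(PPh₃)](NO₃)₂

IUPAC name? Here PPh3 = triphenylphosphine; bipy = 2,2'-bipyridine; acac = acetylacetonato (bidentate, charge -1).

(acetylacetonato)(2,2'-bipyridine)chloro(triphenylphosphine)platinum(IV) nitrate

The 2 nitrate counter-ions carry a total charge of -2, so each complex ion is 2+.
Ligand charges: 1×triphenylphosphine (neutral), 1×2,2'-bipyridine (neutral), 1×acetylacetonato (-1 each), 1×chloro (-1 each); total -2. So Pt + (-2) = 2+, giving Pt = +4.
Ligands are named alphabetically: acetylacetonato before bipyridine before chloro before triphenylphosphine.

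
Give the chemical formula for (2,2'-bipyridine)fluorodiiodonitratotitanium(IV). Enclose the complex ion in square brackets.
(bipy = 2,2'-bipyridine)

Ligands: 1 nitrato (NO3, -1), 1 2,2'-bipyridine (bipy, neutral), 2 iodo (I, -1), 1 fluoro (F, -1). Ligand charge sum = -4.
With Ti in oxidation state +4, the complex ion is [Ti...].

[Ti(bipy)FI2(NO3)]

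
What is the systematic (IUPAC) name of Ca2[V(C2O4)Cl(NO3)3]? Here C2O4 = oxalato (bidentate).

calcium chlorotrinitratooxalatovanadate(II)

The 2 calcium counter-ions carry a total charge of +4, so each complex ion is 4−.
Ligand charges: 1×chloro (-1 each), 1×oxalato (-2 each), 3×nitrato (-1 each); total -6. So V + (-6) = 4−, giving V = +2.
Ligands are named alphabetically: chloro before nitrato before oxalato.
The complex ion is anionic, so vanadium takes the -ate form vanadate(II).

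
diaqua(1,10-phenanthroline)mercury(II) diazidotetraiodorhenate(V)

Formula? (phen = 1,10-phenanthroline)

[Hg(H2O)2(phen)][ReI4(N3)2]2

Cation [Hg…]: ligand charges 0, Hg(II) ⇒ ion charge 2+.
Anion [Re…]: ligand charges -6, Re(V) ⇒ ion charge 1−.
One 2+ cation requires 2 of the 1− anion.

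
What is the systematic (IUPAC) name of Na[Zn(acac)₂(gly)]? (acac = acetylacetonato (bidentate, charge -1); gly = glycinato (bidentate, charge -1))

The 1 sodium counter-ion carries a total charge of +1, so each complex ion is 1−.
Ligand charges: 2×acetylacetonato (-1 each), 1×glycinato (-1 each); total -3. So Zn + (-3) = 1−, giving Zn = +2.
The complex ion is anionic, so zinc takes the -ate form zincate(II).

sodium bis(acetylacetonato)(glycinato)zincate(II)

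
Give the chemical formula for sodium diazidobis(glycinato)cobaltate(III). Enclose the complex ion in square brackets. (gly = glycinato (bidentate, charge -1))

Na[Co(gly)2(N3)2]

Ligands: 2 glycinato (gly, -1), 2 azido (N3, -1). Ligand charge sum = -4.
With Co in oxidation state +3, the complex ion is [Co...]^1−.
Charge balance with sodium (+1) requires 1 complex ion per 1 sodium.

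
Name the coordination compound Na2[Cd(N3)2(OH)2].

sodium diazidodihydroxocadmate(II)

The 2 sodium counter-ions carry a total charge of +2, so each complex ion is 2−.
Ligand charges: 2×azido (-1 each), 2×hydroxo (-1 each); total -4. So Cd + (-4) = 2−, giving Cd = +2.
Ligands are named alphabetically: azido before hydroxo.
The complex ion is anionic, so cadmium takes the -ate form cadmate(II).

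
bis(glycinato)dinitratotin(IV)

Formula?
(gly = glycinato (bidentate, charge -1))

Ligands: 2 glycinato (gly, -1), 2 nitrato (NO3, -1). Ligand charge sum = -4.
With Sn in oxidation state +4, the complex ion is [Sn...].

[Sn(gly)2(NO3)2]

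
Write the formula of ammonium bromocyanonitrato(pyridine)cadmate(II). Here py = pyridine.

Ligands: 1 cyano (CN, -1), 1 pyridine (py, neutral), 1 bromo (Br, -1), 1 nitrato (NO3, -1). Ligand charge sum = -3.
Charge balance with ammonium (+1) requires 1 complex ion per 1 ammonium.

NH4[CdBr(CN)(NO3)(py)]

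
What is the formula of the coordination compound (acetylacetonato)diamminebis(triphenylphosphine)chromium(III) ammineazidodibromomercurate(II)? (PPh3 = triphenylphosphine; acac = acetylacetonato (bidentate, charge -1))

[Cr(acac)(NH3)2(PPh3)2][HgBr2(N3)(NH3)]2

Cation [Cr…]: ligand charges -1, Cr(III) ⇒ ion charge 2+.
Anion [Hg…]: ligand charges -3, Hg(II) ⇒ ion charge 1−.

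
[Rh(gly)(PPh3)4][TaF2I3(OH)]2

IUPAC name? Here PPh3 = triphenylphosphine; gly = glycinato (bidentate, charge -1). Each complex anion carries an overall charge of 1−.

Both ions are complex: the cation is named first with the plain metal name, the anion second with the -ate form; each ion's ligands are alphabetised independently.
The complex anion is given as 1−; its ligand charges sum to -6, so Ta = +5.
With 2 anions per cation, the cation must be 2×1 = 2+.
Cation: ligand charges sum to -1; for the ion to be 2+, Rh = +3.

(glycinato)tetrakis(triphenylphosphine)rhodium(III) difluorohydroxotriiodotantalate(V)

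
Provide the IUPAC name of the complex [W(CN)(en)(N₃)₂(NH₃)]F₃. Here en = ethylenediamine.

The 3 fluoride counter-ions carry a total charge of -3, so each complex ion is 3+.
Ligand charges: 1×ammine (neutral), 1×ethylenediamine (neutral), 1×cyano (-1 each), 2×azido (-1 each); total -3. So W + (-3) = 3+, giving W = +6.
Ligands are named alphabetically: ammine before azido before cyano before ethylenediamine.

amminediazidocyano(ethylenediamine)tungsten(VI) fluoride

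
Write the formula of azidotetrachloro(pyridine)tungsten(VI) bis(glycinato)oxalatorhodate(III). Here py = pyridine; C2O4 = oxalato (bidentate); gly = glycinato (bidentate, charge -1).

Cation [W…]: ligand charges -5, W(VI) ⇒ ion charge 1+.
Anion [Rh…]: ligand charges -4, Rh(III) ⇒ ion charge 1−.

[WCl4(N3)(py)][Rh(C2O4)(gly)2]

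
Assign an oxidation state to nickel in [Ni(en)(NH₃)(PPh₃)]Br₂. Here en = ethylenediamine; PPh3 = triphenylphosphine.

+2

2 bromide outside the brackets (-1 each) → the complex ion is 2+.
Ligand charges: 1×en neutral; 1×PPh3 neutral; 1×NH3 neutral; sum 0.
Ni + (0) = 2+ ⇒ Ni is +2.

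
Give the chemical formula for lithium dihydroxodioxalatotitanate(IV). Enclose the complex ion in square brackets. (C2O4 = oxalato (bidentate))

Ligands: 2 hydroxo (OH, -1), 2 oxalato (C2O4, -2). Ligand charge sum = -6.
With Ti in oxidation state +4, the complex ion is [Ti...]^2−.
Charge balance with lithium (+1) requires 1 complex ion per 2 lithium.

Li2[Ti(C2O4)2(OH)2]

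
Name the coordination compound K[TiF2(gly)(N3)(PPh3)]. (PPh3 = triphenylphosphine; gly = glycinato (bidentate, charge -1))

The 1 potassium counter-ion carries a total charge of +1, so each complex ion is 1−.
Ligand charges: 2×fluoro (-1 each), 1×azido (-1 each), 1×triphenylphosphine (neutral), 1×glycinato (-1 each); total -4. So Ti + (-4) = 1−, giving Ti = +3.
Ligands are named alphabetically: azido before fluoro before glycinato before triphenylphosphine.
The complex ion is anionic, so titanium takes the -ate form titanate(III).

potassium azidodifluoro(glycinato)(triphenylphosphine)titanate(III)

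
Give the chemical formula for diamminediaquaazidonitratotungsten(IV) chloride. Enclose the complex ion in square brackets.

[W(H2O)2(N3)(NH3)2(NO3)]Cl2

Ligands: 1 azido (N3, -1), 1 nitrato (NO3, -1), 2 aqua (H2O, neutral), 2 ammine (NH3, neutral). Ligand charge sum = -2.
With W in oxidation state +4, the complex ion is [W...]^2+.
Charge balance with chloride (-1) requires 1 complex ion per 2 chloride.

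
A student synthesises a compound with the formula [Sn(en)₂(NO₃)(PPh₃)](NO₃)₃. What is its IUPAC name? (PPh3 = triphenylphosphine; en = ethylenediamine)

bis(ethylenediamine)nitrato(triphenylphosphine)tin(IV) nitrate

The 3 nitrate counter-ions carry a total charge of -3, so each complex ion is 3+.
Ligand charges: 1×nitrato (-1 each), 1×triphenylphosphine (neutral), 2×ethylenediamine (neutral); total -1. So Sn + (-1) = 3+, giving Sn = +4.
Ligands are named alphabetically: ethylenediamine before nitrato before triphenylphosphine.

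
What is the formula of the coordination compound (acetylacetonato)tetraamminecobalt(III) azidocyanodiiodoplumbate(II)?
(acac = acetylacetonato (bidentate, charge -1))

[Co(acac)(NH3)4][Pb(CN)I2(N3)]

Cation [Co…]: ligand charges -1, Co(III) ⇒ ion charge 2+.
Anion [Pb…]: ligand charges -4, Pb(II) ⇒ ion charge 2−.
One 2+ cation balances one 2− anion.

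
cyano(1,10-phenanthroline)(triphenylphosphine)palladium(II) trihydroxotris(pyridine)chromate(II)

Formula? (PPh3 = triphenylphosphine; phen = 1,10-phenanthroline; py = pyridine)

Cation [Pd…]: ligand charges -1, Pd(II) ⇒ ion charge 1+.
Anion [Cr…]: ligand charges -3, Cr(II) ⇒ ion charge 1−.
One 1+ cation balances one 1− anion.

[Pd(CN)(phen)(PPh3)][Cr(OH)3(py)3]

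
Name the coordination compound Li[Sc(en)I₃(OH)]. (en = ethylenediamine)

The 1 lithium counter-ion carries a total charge of +1, so each complex ion is 1−.
Ligand charges: 3×iodo (-1 each), 1×ethylenediamine (neutral), 1×hydroxo (-1 each); total -4. So Sc + (-4) = 1−, giving Sc = +3.
Ligands are named alphabetically: ethylenediamine before hydroxo before iodo.
The complex ion is anionic, so scandium takes the -ate form scandate(III).

lithium (ethylenediamine)hydroxotriiodoscandate(III)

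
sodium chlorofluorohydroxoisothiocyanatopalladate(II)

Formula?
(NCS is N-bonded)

Na2[PdClF(NCS)(OH)]

Ligands: 1 chloro (Cl, -1), 1 hydroxo (OH, -1), 1 fluoro (F, -1), 1 isothiocyanato (NCS, -1). Ligand charge sum = -4.
With Pd in oxidation state +2, the complex ion is [Pd...]^2−.
Charge balance with sodium (+1) requires 1 complex ion per 2 sodium.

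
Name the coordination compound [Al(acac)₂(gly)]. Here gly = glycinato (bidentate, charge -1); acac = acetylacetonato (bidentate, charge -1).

There is no counter-ion, so the complex is neutral overall.
Ligand charges: 1×glycinato (-1 each), 2×acetylacetonato (-1 each); total -3. So Al + (-3) = 0, giving Al = +3.
Ligands are named alphabetically: acetylacetonato before glycinato.

bis(acetylacetonato)(glycinato)aluminium(III)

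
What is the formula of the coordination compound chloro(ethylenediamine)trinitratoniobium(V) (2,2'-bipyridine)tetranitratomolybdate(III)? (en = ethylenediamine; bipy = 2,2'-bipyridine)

[NbCl(en)(NO3)3][Mo(bipy)(NO3)4]

Cation [Nb…]: ligand charges -4, Nb(V) ⇒ ion charge 1+.
Anion [Mo…]: ligand charges -4, Mo(III) ⇒ ion charge 1−.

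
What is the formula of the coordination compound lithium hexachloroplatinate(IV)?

Ligands: 6 chloro (Cl, -1). Ligand charge sum = -6.
With Pt in oxidation state +4, the complex ion is [Pt...]^2−.
Charge balance with lithium (+1) requires 1 complex ion per 2 lithium.

Li2[PtCl6]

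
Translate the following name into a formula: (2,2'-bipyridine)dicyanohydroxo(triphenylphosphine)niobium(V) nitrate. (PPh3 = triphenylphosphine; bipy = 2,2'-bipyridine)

[Nb(bipy)(CN)2(OH)(PPh3)](NO3)2

Ligands: 2 cyano (CN, -1), 1 triphenylphosphine (PPh3, neutral), 1 hydroxo (OH, -1), 1 2,2'-bipyridine (bipy, neutral). Ligand charge sum = -3.
Charge balance with nitrate (-1) requires 1 complex ion per 2 nitrate.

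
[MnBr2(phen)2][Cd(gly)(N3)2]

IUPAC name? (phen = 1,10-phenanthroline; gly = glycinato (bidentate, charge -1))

Both ions are complex: the cation is named first with the plain metal name, the anion second with the -ate form; each ion's ligands are alphabetised independently.
Cadmium is always +2 in its complexes; the anion's ligand charges sum to -3, so the complex anion is 1−.
A 1:1 salt means the cation carries the equal and opposite charge, 1+.
Cation: ligand charges sum to -2; for the ion to be 1+, Mn = +3.

dibromobis(1,10-phenanthroline)manganese(III) diazido(glycinato)cadmate(II)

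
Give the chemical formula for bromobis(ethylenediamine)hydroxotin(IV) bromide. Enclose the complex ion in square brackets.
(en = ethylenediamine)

[SnBr(en)2(OH)]Br2

Ligands: 2 ethylenediamine (en, neutral), 1 bromo (Br, -1), 1 hydroxo (OH, -1). Ligand charge sum = -2.
With Sn in oxidation state +4, the complex ion is [Sn...]^2+.
Charge balance with bromide (-1) requires 1 complex ion per 2 bromide.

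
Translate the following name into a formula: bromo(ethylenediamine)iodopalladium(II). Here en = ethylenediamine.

Ligands: 1 ethylenediamine (en, neutral), 1 bromo (Br, -1), 1 iodo (I, -1). Ligand charge sum = -2.
With Pd in oxidation state +2, the complex ion is [Pd...].

[PdBr(en)I]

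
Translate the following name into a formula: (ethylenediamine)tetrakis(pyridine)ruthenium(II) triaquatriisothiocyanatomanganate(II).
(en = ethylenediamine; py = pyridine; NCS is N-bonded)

Cation [Ru…]: ligand charges 0, Ru(II) ⇒ ion charge 2+.
Anion [Mn…]: ligand charges -3, Mn(II) ⇒ ion charge 1−.
One 2+ cation requires 2 of the 1− anion.

[Ru(en)(py)4][Mn(H2O)3(NCS)3]2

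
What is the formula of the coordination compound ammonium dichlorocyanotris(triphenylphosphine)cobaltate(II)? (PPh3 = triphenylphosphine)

NH4[CoCl2(CN)(PPh3)3]

Ligands: 3 triphenylphosphine (PPh3, neutral), 1 cyano (CN, -1), 2 chloro (Cl, -1). Ligand charge sum = -3.
With Co in oxidation state +2, the complex ion is [Co...]^1−.
Charge balance with ammonium (+1) requires 1 complex ion per 1 ammonium.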